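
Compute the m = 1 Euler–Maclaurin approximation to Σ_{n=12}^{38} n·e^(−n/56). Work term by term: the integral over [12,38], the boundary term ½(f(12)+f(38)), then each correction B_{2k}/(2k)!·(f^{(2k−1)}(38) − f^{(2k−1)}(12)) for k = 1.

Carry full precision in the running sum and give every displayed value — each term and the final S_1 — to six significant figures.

S_1 ≈ 417.303

∫_12^38 x·e^(−x/56) dx evaluates to 402.860.
Endpoint term: (f(12) + f(38))/2 = (9.68541 + 19.2790)/2 = 14.4822.
Integral + boundary = 417.342.
Correction k=1: B_{2}/2! · (f^{(1)}(38) − f^{(1)}(12)) = 1/12 · (0.163074 − 0.634164) = -0.0392575.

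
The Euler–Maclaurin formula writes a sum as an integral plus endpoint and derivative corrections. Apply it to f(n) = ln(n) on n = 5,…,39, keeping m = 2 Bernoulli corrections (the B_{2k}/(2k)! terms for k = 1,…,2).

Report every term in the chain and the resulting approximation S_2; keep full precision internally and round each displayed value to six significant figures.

S_2 ≈ 103.454

Integral: ∫_5^39 ln(x) dx = 100.832.
½[f(5) + f(39)] = ½[1.60944 + 3.66356] = 2.63650.
So far: 103.468.
k=1: B_{2}/(2)! × [f^{(1)}(39) − f^{(1)}(5)] = 1/12 × (0.0256410 − 0.200000) = -0.0145299.
Partial sum through k=1: 103.454.
k=2: B_{4}/(4)! × [f^{(3)}(39) − f^{(3)}(5)] = −1/720 × (3.37160e-05 − 0.0160000) = 2.21754e-05.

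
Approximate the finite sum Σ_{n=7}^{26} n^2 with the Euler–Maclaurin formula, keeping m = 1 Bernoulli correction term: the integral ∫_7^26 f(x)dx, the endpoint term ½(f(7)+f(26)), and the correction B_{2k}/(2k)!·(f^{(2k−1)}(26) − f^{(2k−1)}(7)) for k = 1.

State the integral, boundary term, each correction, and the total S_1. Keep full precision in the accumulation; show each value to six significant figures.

S_1 ≈ 6110.00

∫_7^26 x^2 dx evaluates to 5744.33.
Boundary: ½(f(7) + f(26)) = ½(49.0000 + 676.000) = 362.500.
So far: 6106.83.
Correction k=1: B_{2}/2! · (f^{(1)}(26) − f^{(1)}(7)) = 1/12 · (52.0000 − 14.0000) = 3.16667.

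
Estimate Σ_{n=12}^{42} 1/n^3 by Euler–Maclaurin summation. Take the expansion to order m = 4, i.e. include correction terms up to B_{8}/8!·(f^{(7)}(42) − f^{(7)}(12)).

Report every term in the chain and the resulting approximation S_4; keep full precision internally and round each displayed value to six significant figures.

Integral: ∫_12^42 1/x^3 dx = 0.00318878.
½[f(12) + f(42)] = ½[0.000578704 + 1.34975e-05] = 0.000296101.
Running total after boundary: 0.00348488.
Order-1 term: 1/12 · (-9.64104e-07 − (-0.000144676)) = 1.19760e-05.
Partial sum through k=1: 0.00349685.
Order-2 term: −1/720 · (-1.09309e-08 − (-2.00939e-05)) = -2.78930e-08.
Partial sum through k=2: 0.00349682.
Order-3 term: 1/30240 · (-2.60259e-10 − (-5.86071e-06)) = 1.93798e-10.
Partial sum through k=3: 0.00349682.
Order-4 term: −1/1209600 · (-1.06228e-11 − (-2.93036e-06)) = -2.42257e-12.

S_4 ≈ 0.00349682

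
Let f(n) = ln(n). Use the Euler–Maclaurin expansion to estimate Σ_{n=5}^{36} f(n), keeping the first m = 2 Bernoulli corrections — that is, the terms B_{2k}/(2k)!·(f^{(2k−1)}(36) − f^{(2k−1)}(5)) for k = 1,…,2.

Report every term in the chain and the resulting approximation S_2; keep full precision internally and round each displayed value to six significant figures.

S_2 ≈ 92.5416

The integral term ∫_5^36 ln(x) dx = 89.9595.
½[f(5) + f(36)] = ½[1.60944 + 3.58352] = 2.59648.
Running total after boundary: 92.5560.
Correction k=1: B_{2}/2! · (f^{(1)}(36) − f^{(1)}(5)) = 1/12 · (0.0277778 − 0.200000) = -0.0143519.
Running total after k=1: 92.5416.
Correction k=2: B_{4}/4! · (f^{(3)}(36) − f^{(3)}(5)) = −1/720 · (4.28669e-05 − 0.0160000) = 2.21627e-05.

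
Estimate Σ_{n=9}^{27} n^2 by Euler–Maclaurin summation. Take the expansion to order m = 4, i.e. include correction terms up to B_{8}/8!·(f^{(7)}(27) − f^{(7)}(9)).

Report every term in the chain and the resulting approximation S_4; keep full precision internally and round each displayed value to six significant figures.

S_4 ≈ 6726.00

Integral: ∫_9^27 x^2 dx = 6318.00.
Endpoint term: (f(9) + f(27))/2 = (81.0000 + 729.000)/2 = 405.000.
Running total after boundary: 6723.00.
Correction k=1: B_{2}/2! · (f^{(1)}(27) − f^{(1)}(9)) = 1/12 · (54.0000 − 18.0000) = 3.00000.
Partial sum through k=1: 6726.00.
Correction k=2: B_{4}/4! · (f^{(3)}(27) − f^{(3)}(9)) = −1/720 · (0.00000 − 0.00000) = 0.00000.
Partial sum through k=2: 6726.00.
Correction k=3: B_{6}/6! · (f^{(5)}(27) − f^{(5)}(9)) = 1/30240 · (0.00000 − 0.00000) = 0.00000.
Partial sum through k=3: 6726.00.
Correction k=4: B_{8}/8! · (f^{(7)}(27) − f^{(7)}(9)) = −1/1209600 · (0.00000 − 0.00000) = 0.00000.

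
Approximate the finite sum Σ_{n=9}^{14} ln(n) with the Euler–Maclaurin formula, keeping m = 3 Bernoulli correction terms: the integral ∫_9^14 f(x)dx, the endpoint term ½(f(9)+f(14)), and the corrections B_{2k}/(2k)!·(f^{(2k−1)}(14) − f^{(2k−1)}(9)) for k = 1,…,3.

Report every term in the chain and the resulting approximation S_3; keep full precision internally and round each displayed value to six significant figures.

Integral: ∫_9^14 ln(x) dx = 12.1718.
½[f(9) + f(14)] = ½[2.19722 + 2.63906] = 2.41814.
So far: 14.5899.
k=1: B_{2}/(2)! × [f^{(1)}(14) − f^{(1)}(9)] = 1/12 × (0.0714286 − 0.111111) = -0.00330688.
After k=1: 14.5866.
k=2: B_{4}/(4)! × [f^{(3)}(14) − f^{(3)}(9)] = −1/720 × (0.000728863 − 0.00274348) = 2.79809e-06.
After k=2: 14.5866.
k=3: B_{6}/(6)! × [f^{(5)}(14) − f^{(5)}(9)] = 1/30240 × (4.46243e-05 − 0.000406442) = -1.19649e-08.

S_3 ≈ 14.5866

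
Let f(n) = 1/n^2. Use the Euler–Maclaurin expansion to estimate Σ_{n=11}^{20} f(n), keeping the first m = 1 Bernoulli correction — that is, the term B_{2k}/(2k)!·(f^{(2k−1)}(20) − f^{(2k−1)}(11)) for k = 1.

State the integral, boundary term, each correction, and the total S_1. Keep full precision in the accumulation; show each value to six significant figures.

Integral: ∫_11^20 1/x^2 dx = 0.0409091.
Boundary: ½(f(11) + f(20)) = ½(0.00826446 + 0.00250000) = 0.00538223.
Running total after boundary: 0.0462913.
Order-1 term: 1/12 · (-0.000250000 − (-0.00150263)) = 0.000104386.

S_1 ≈ 0.0463957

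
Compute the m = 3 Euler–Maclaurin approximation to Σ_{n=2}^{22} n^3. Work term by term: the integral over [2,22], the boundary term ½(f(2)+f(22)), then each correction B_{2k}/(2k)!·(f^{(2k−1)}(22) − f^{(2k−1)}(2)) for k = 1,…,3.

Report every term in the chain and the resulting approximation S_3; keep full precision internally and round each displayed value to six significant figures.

Integral: ∫_2^22 x^3 dx = 58560.0.
Boundary: ½(f(2) + f(22)) = ½(8.00000 + 10648.0) = 5328.00.
So far: 63888.0.
Order-1 term: 1/12 · (1452.00 − 12.0000) = 120.000.
After k=1: 64008.0.
Order-2 term: −1/720 · (6.00000 − 6.00000) = 0.00000.
After k=2: 64008.0.
Order-3 term: 1/30240 · (0.00000 − 0.00000) = 0.00000.

S_3 ≈ 64008.0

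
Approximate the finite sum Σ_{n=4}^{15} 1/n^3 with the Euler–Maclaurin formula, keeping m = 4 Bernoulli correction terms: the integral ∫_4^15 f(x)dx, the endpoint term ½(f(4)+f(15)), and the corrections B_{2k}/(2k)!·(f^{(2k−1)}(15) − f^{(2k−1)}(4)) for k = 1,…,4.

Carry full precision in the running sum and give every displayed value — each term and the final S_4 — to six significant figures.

∫_4^15 1/x^3 dx evaluates to 0.0290278.
Endpoint term: (f(4) + f(15))/2 = (0.0156250 + 0.000296296)/2 = 0.00796065.
Running total after boundary: 0.0369884.
Order-1 term: 1/12 · (-5.92593e-05 − (-0.0117188)) = 0.000971624.
Running total after k=1: 0.0379601.
Order-2 term: −1/720 · (-5.26749e-06 − (-0.0146484)) = -2.03377e-05.
Running total after k=2: 0.0379397.
Order-3 term: 1/30240 · (-9.83265e-07 − (-0.0384521)) = 1.27153e-06.
Running total after k=3: 0.0379410.
Order-4 term: −1/1209600 · (-3.14645e-07 − (-0.173035)) = -1.43051e-07.

S_4 ≈ 0.0379408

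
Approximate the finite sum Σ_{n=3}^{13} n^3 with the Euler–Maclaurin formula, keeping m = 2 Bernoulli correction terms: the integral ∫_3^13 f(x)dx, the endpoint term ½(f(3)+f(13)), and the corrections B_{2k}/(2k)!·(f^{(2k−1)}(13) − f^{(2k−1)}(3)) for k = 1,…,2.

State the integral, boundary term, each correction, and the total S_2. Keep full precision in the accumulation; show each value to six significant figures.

S_2 ≈ 8272.00

The integral term ∫_3^13 x^3 dx = 7120.00.
Boundary: ½(f(3) + f(13)) = ½(27.0000 + 2197.00) = 1112.00.
Integral + boundary = 8232.00.
Order-1 term: 1/12 · (507.000 − 27.0000) = 40.0000.
Partial sum through k=1: 8272.00.
Order-2 term: −1/720 · (6.00000 − 6.00000) = 0.00000.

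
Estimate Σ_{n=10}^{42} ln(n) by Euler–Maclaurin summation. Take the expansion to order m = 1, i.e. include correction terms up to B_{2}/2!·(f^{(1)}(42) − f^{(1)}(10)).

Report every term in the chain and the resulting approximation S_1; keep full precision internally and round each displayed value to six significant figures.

Integral: ∫_10^42 ln(x) dx = 101.956.
Endpoint term: (f(10) + f(42))/2 = (2.30259 + 3.73767)/2 = 3.02013.
Running total after boundary: 104.976.
Correction k=1: B_{2}/2! · (f^{(1)}(42) − f^{(1)}(10)) = 1/12 · (0.0238095 − 0.100000) = -0.00634921.

S_1 ≈ 104.970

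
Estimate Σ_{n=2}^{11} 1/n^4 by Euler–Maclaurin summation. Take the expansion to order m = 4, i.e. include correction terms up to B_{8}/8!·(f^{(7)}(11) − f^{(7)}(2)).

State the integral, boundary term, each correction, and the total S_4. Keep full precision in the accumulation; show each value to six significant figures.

S_4 ≈ 0.0820028

The integral term ∫_2^11 1/x^4 dx = 0.0414162.
Endpoint term: (f(2) + f(11))/2 = (0.0625000 + 6.83013e-05)/2 = 0.0312842.
So far: 0.0727004.
Order-1 term: 1/12 · (-2.48369e-05 − (-0.125000)) = 0.0104146.
Running total after k=1: 0.0831150.
Order-2 term: −1/720 · (-6.15790e-06 − (-0.937500)) = -0.00130207.
Running total after k=2: 0.0818129.
Order-3 term: 1/30240 · (-2.84994e-06 − (-13.1250)) = 0.000434028.
Running total after k=3: 0.0822469.
Order-4 term: −1/1209600 · (-2.11979e-06 − (-295.312)) = -0.000244141.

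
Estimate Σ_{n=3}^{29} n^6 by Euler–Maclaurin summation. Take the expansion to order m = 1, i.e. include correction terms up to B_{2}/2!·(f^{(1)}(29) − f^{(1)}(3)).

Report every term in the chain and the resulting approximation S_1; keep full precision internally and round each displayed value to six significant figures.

Integral: ∫_3^29 x^6 dx = 2.46427e+09.
½[f(3) + f(29)] = ½[729.000 + 5.94823e+08] = 2.97412e+08.
Running total after boundary: 2.76168e+09.
Order-1 term: 1/12 · (1.23067e+08 − 1458.00) = 1.02555e+07.

S_1 ≈ 2.77194e+09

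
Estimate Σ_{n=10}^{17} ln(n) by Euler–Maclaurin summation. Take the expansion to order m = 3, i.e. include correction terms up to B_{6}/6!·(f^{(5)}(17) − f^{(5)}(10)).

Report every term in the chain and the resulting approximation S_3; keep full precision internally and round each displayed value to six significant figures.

∫_10^17 ln(x) dx evaluates to 18.1388.
Boundary: ½(f(10) + f(17)) = ½(2.30259 + 2.83321) = 2.56790.
So far: 20.7067.
Correction k=1: B_{2}/2! · (f^{(1)}(17) − f^{(1)}(10)) = 1/12 · (0.0588235 − 0.100000) = -0.00343137.
Running total after k=1: 20.7032.
Correction k=2: B_{4}/4! · (f^{(3)}(17) − f^{(3)}(10)) = −1/720 · (0.000407083 − 0.00200000) = 2.21238e-06.
Running total after k=2: 20.7032.
Correction k=3: B_{6}/6! · (f^{(5)}(17) − f^{(5)}(10)) = 1/30240 · (1.69031e-05 − 0.000240000) = -7.37754e-09.

S_3 ≈ 20.7032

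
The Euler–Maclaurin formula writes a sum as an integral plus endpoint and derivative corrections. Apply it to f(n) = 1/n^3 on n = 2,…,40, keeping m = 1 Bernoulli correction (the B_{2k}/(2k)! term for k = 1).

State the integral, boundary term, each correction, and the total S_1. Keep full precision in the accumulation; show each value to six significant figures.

∫_2^40 1/x^3 dx evaluates to 0.124688.
½[f(2) + f(40)] = ½[0.125000 + 1.56250e-05] = 0.0625078.
Integral + boundary = 0.187195.
Order-1 term: 1/12 · (-1.17187e-06 − (-0.187500)) = 0.0156249.

S_1 ≈ 0.202820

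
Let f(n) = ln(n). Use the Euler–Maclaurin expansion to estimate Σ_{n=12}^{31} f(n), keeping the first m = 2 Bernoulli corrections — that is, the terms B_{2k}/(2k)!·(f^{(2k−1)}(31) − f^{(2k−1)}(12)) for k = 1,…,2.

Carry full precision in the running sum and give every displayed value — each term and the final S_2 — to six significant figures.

∫_12^31 ln(x) dx evaluates to 57.6347.
Boundary: ½(f(12) + f(31)) = ½(2.48491 + 3.43399) = 2.95945.
Running total after boundary: 60.5942.
k=1: B_{2}/(2)! × [f^{(1)}(31) − f^{(1)}(12)] = 1/12 × (0.0322581 − 0.0833333) = -0.00425627.
Partial sum through k=1: 60.5899.
k=2: B_{4}/(4)! × [f^{(3)}(31) − f^{(3)}(12)] = −1/720 × (6.71344e-05 − 0.00115741) = 1.51427e-06.

S_2 ≈ 60.5899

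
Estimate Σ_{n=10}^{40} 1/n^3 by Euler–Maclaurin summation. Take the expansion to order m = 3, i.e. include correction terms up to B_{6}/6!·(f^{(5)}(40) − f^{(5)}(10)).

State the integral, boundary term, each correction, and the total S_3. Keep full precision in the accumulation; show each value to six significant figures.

S_3 ≈ 0.00522013

∫_10^40 1/x^3 dx evaluates to 0.00468750.
Boundary: ½(f(10) + f(40)) = ½(0.00100000 + 1.56250e-05) = 0.000507813.
So far: 0.00519531.
k=1: B_{2}/(2)! × [f^{(1)}(40) − f^{(1)}(10)] = 1/12 × (-1.17187e-06 − (-0.000300000)) = 2.49023e-05.
Running total after k=1: 0.00522021.
k=2: B_{4}/(4)! × [f^{(3)}(40) − f^{(3)}(10)] = −1/720 × (-1.46484e-08 − (-6.00000e-05)) = -8.33130e-08.
Running total after k=2: 0.00522013.
k=3: B_{6}/(6)! × [f^{(5)}(40) − f^{(5)}(10)] = 1/30240 × (-3.84521e-10 − (-2.52000e-05)) = 8.33321e-10.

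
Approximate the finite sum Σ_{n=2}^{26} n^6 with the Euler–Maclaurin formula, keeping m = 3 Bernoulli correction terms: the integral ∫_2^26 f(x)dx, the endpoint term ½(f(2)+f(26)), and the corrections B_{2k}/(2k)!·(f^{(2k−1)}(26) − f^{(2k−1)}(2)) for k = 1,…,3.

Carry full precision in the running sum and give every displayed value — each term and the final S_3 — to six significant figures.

S_3 ≈ 1.30780e+09

The integral term ∫_2^26 x^6 dx = 1.14740e+09.
Boundary: ½(f(2) + f(26)) = ½(64.0000 + 3.08916e+08) = 1.54458e+08.
So far: 1.30186e+09.
Order-1 term: 1/12 · (7.12883e+07 − 192.000) = 5.94067e+06.
Running total after k=1: 1.30780e+09.
Order-2 term: −1/720 · (2.10912e+06 − 960.000) = -2928.00.
Running total after k=2: 1.30780e+09.
Order-3 term: 1/30240 · (18720.0 − 1440.00) = 0.571429.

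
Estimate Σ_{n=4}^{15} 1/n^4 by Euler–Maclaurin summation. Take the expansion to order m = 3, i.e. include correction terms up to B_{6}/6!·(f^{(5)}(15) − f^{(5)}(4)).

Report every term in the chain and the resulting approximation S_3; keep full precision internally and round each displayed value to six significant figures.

Integral: ∫_4^15 1/x^4 dx = 0.00510957.
Boundary: ½(f(4) + f(15)) = ½(0.00390625 + 1.97531e-05) = 0.00196300.
Running total after boundary: 0.00707257.
k=1: B_{2}/(2)! × [f^{(1)}(15) − f^{(1)}(4)] = 1/12 × (-5.26749e-06 − (-0.00390625)) = 0.000325082.
Partial sum through k=1: 0.00739765.
k=2: B_{4}/(4)! × [f^{(3)}(15) − f^{(3)}(4)] = −1/720 × (-7.02332e-07 − (-0.00732422)) = -1.01716e-05.
Partial sum through k=2: 0.00738748.
k=3: B_{6}/(6)! × [f^{(5)}(15) − f^{(5)}(4)] = 1/30240 × (-1.74803e-07 − (-0.0256348)) = 8.47705e-07.

S_3 ≈ 0.00738833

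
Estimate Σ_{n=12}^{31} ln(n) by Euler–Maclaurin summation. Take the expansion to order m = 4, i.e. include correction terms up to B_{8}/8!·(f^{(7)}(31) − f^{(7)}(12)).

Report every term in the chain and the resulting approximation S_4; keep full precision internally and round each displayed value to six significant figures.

The integral term ∫_12^31 ln(x) dx = 57.6347.
Boundary: ½(f(12) + f(31)) = ½(2.48491 + 3.43399) = 2.95945.
Running total after boundary: 60.5942.
Correction k=1: B_{2}/2! · (f^{(1)}(31) − f^{(1)}(12)) = 1/12 · (0.0322581 − 0.0833333) = -0.00425627.
After k=1: 60.5899.
Correction k=2: B_{4}/4! · (f^{(3)}(31) − f^{(3)}(12)) = −1/720 · (6.71344e-05 − 0.00115741) = 1.51427e-06.
After k=2: 60.5899.
Correction k=3: B_{6}/6! · (f^{(5)}(31) − f^{(5)}(12)) = 1/30240 · (8.38306e-07 − 9.64506e-05) = -3.16178e-09.
After k=3: 60.5899.
Correction k=4: B_{8}/8! · (f^{(7)}(31) − f^{(7)}(12)) = −1/1209600 · (2.61698e-08 − 2.00939e-05) = 1.65904e-11.

S_4 ≈ 60.5899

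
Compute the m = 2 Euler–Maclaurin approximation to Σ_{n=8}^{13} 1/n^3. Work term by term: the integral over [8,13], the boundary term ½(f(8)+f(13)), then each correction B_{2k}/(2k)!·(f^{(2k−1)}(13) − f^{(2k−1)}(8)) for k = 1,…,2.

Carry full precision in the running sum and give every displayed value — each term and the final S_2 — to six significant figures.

The integral term ∫_8^13 1/x^3 dx = 0.00485392.
Boundary: ½(f(8) + f(13)) = ½(0.00195312 + 0.000455166) = 0.00120415.
So far: 0.00605807.
Correction k=1: B_{2}/2! · (f^{(1)}(13) − f^{(1)}(8)) = 1/12 · (-0.000105038 − (-0.000732422)) = 5.22820e-05.
Running total after k=1: 0.00611035.
Correction k=2: B_{4}/4! · (f^{(3)}(13) − f^{(3)}(8)) = −1/720 · (-1.24306e-05 − (-0.000228882)) = -3.00627e-07.

S_2 ≈ 0.00611005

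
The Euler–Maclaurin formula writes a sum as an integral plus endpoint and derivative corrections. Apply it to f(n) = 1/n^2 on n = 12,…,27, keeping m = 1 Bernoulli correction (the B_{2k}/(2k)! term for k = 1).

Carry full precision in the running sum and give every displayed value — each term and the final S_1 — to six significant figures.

∫_12^27 1/x^2 dx evaluates to 0.0462963.
½[f(12) + f(27)] = ½[0.00694444 + 0.00137174] = 0.00415809.
Integral + boundary = 0.0504544.
Correction k=1: B_{2}/2! · (f^{(1)}(27) − f^{(1)}(12)) = 1/12 · (-0.000101611 − (-0.00115741)) = 8.79831e-05.

S_1 ≈ 0.0505424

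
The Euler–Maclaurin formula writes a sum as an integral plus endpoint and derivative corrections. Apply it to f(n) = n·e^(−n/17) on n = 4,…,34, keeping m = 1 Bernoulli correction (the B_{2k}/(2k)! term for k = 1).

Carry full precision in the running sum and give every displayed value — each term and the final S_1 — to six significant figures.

S_1 ≈ 168.635

∫_4^34 x·e^(−x/17) dx evaluates to 164.815.
Boundary: ½(f(4) + f(34)) = ½(3.16135 + 4.60140) = 3.88138.
Running total after boundary: 168.696.
Correction k=1: B_{2}/2! · (f^{(1)}(34) − f^{(1)}(4)) = 1/12 · (-0.135335 − 0.604376) = -0.0616426.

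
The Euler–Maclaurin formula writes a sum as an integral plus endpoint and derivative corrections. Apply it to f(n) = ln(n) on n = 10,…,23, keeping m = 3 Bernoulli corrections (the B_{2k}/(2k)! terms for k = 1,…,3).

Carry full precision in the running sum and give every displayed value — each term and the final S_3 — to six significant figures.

S_3 ≈ 38.8048

The integral term ∫_10^23 ln(x) dx = 36.0905.
Endpoint term: (f(10) + f(23))/2 = (2.30259 + 3.13549)/2 = 2.71904.
So far: 38.8096.
Correction k=1: B_{2}/2! · (f^{(1)}(23) − f^{(1)}(10)) = 1/12 · (0.0434783 − 0.100000) = -0.00471014.
Running total after k=1: 38.8048.
Correction k=2: B_{4}/4! · (f^{(3)}(23) − f^{(3)}(10)) = −1/720 · (0.000164379 − 0.00200000) = 2.54947e-06.
Running total after k=2: 38.8048.
Correction k=3: B_{6}/6! · (f^{(5)}(23) − f^{(5)}(10)) = 1/30240 · (3.72883e-06 − 0.000240000) = -7.81320e-09.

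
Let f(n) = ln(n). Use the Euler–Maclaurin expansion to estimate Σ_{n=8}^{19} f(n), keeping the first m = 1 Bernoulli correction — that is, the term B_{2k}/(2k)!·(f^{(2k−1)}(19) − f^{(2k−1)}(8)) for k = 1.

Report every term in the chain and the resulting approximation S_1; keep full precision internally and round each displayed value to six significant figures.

The integral term ∫_8^19 ln(x) dx = 28.3088.
Endpoint term: (f(8) + f(19))/2 = (2.07944 + 2.94444)/2 = 2.51194.
So far: 30.8207.
k=1: B_{2}/(2)! × [f^{(1)}(19) − f^{(1)}(8)] = 1/12 × (0.0526316 − 0.125000) = -0.00603070.

S_1 ≈ 30.8147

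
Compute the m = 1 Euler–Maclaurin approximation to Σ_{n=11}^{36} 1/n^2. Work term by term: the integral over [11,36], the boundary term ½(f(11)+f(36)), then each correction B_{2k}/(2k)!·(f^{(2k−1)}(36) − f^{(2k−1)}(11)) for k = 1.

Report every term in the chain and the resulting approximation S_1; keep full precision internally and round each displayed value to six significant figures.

S_1 ≈ 0.0677710

∫_11^36 1/x^2 dx evaluates to 0.0631313.
Boundary: ½(f(11) + f(36)) = ½(0.00826446 + 0.000771605) = 0.00451803.
Running total after boundary: 0.0676493.
k=1: B_{2}/(2)! × [f^{(1)}(36) − f^{(1)}(11)] = 1/12 × (-4.28669e-05 − (-0.00150263)) = 0.000121647.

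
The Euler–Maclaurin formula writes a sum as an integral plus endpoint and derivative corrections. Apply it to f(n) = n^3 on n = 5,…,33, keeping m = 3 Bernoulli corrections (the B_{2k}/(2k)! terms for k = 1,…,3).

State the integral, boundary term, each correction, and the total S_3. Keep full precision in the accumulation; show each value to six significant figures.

S_3 ≈ 314621

The integral term ∫_5^33 x^3 dx = 296324.
Boundary: ½(f(5) + f(33)) = ½(125.000 + 35937.0) = 18031.0.
Running total after boundary: 314355.
Correction k=1: B_{2}/2! · (f^{(1)}(33) − f^{(1)}(5)) = 1/12 · (3267.00 − 75.0000) = 266.000.
After k=1: 314621.
Correction k=2: B_{4}/4! · (f^{(3)}(33) − f^{(3)}(5)) = −1/720 · (6.00000 − 6.00000) = 0.00000.
After k=2: 314621.
Correction k=3: B_{6}/6! · (f^{(5)}(33) − f^{(5)}(5)) = 1/30240 · (0.00000 − 0.00000) = 0.00000.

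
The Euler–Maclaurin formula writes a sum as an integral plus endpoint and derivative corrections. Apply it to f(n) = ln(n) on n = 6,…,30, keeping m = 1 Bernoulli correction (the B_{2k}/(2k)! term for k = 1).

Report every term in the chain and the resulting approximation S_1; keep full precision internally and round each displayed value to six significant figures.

S_1 ≈ 69.8707

Integral: ∫_6^30 ln(x) dx = 67.2854.
½[f(6) + f(30)] = ½[1.79176 + 3.40120] = 2.59648.
So far: 69.8818.
Correction k=1: B_{2}/2! · (f^{(1)}(30) − f^{(1)}(6)) = 1/12 · (0.0333333 − 0.166667) = -0.0111111.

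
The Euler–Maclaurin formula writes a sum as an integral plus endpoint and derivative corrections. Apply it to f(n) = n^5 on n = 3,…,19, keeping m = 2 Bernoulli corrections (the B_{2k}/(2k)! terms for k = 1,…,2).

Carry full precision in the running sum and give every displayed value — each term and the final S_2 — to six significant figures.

Integral: ∫_3^19 x^5 dx = 7.84086e+06.
Boundary: ½(f(3) + f(19)) = ½(243.000 + 2.47610e+06) = 1.23817e+06.
Running total after boundary: 9.07903e+06.
Correction k=1: B_{2}/2! · (f^{(1)}(19) − f^{(1)}(3)) = 1/12 · (651605 − 405.000) = 54266.7.
Partial sum through k=1: 9.13330e+06.
Correction k=2: B_{4}/4! · (f^{(3)}(19) − f^{(3)}(3)) = −1/720 · (21660.0 − 540.000) = -29.3333.

S_2 ≈ 9.13327e+06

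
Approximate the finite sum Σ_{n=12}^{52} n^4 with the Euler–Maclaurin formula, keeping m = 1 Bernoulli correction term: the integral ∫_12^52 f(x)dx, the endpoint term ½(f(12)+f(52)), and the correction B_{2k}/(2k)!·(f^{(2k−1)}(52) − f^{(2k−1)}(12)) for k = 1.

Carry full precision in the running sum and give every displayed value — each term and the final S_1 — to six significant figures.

∫_12^52 x^4 dx evaluates to 7.59910e+07.
½[f(12) + f(52)] = ½[20736.0 + 7.31162e+06] = 3.66618e+06.
So far: 7.96572e+07.
Correction k=1: B_{2}/2! · (f^{(1)}(52) − f^{(1)}(12)) = 1/12 · (562432 − 6912.00) = 46293.3.

S_1 ≈ 7.97035e+07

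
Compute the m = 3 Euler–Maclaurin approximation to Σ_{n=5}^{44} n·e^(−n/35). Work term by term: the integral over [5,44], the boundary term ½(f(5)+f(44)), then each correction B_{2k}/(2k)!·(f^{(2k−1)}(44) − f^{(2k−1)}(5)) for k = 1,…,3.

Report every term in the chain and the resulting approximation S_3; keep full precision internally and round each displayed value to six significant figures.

∫_5^44 x·e^(−x/35) dx evaluates to 427.082.
Boundary: ½(f(5) + f(44)) = ½(4.33439 + 12.5165) = 8.42544.
So far: 435.507.
k=1: B_{2}/(2)! × [f^{(1)}(44) − f^{(1)}(5)] = 1/12 × (-0.0731483 − 0.743038) = -0.0680155.
Partial sum through k=1: 435.439.
k=2: B_{4}/(4)! × [f^{(3)}(44) − f^{(3)}(5)] = −1/720 × (0.000404721 − 0.00202187) = 2.24604e-06.
Partial sum through k=2: 435.439.
k=3: B_{6}/(6)! × [f^{(5)}(44) − f^{(5)}(5)] = 1/30240 × (7.09514e-07 − 2.80586e-06) = -6.93238e-11.

S_3 ≈ 435.439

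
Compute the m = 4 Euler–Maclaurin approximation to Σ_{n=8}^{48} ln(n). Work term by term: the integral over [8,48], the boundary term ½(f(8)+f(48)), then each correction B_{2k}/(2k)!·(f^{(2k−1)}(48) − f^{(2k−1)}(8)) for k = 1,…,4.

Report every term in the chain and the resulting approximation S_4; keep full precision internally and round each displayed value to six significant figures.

The integral term ∫_8^48 ln(x) dx = 129.182.
½[f(8) + f(48)] = ½[2.07944 + 3.87120] = 2.97532.
Integral + boundary = 132.157.
k=1: B_{2}/(2)! × [f^{(1)}(48) − f^{(1)}(8)] = 1/12 × (0.0208333 − 0.125000) = -0.00868056.
After k=1: 132.149.
k=2: B_{4}/(4)! × [f^{(3)}(48) − f^{(3)}(8)] = −1/720 × (1.80845e-05 − 0.00390625) = 5.40023e-06.
After k=2: 132.149.
k=3: B_{6}/(6)! × [f^{(5)}(48) − f^{(5)}(8)] = 1/30240 × (9.41901e-08 − 0.000732422) = -2.42172e-08.
After k=3: 132.149.
k=4: B_{8}/(8)! × [f^{(7)}(48) − f^{(7)}(8)] = −1/1209600 × (1.22643e-09 − 0.000343323) = 2.83831e-10.

S_4 ≈ 132.149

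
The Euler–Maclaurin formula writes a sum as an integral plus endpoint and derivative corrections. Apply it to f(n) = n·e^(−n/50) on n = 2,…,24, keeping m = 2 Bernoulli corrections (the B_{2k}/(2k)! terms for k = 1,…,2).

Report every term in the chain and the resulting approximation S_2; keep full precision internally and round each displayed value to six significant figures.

S_2 ≈ 216.890

Integral: ∫_2^24 x·e^(−x/50) dx = 208.554.
Boundary: ½(f(2) + f(24)) = ½(1.92158 + 14.8508) = 8.38619.
So far: 216.940.
Order-1 term: 1/12 · (0.321767 − 0.922358) = -0.0500492.
After k=1: 216.890.
Order-2 term: −1/720 · (0.000623734 − 0.00113757) = 7.13668e-07.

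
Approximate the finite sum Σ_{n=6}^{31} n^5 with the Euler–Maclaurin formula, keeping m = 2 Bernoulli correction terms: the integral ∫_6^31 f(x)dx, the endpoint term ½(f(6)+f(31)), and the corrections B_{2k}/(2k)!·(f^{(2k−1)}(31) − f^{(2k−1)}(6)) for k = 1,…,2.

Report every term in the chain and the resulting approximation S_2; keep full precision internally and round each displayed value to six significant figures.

S_2 ≈ 1.62612e+08

The integral term ∫_6^31 x^5 dx = 1.47910e+08.
Boundary: ½(f(6) + f(31)) = ½(7776.00 + 2.86292e+07) = 1.43185e+07.
Running total after boundary: 1.62228e+08.
k=1: B_{2}/(2)! × [f^{(1)}(31) − f^{(1)}(6)] = 1/12 × (4.61760e+06 − 6480.00) = 384260.
Partial sum through k=1: 1.62612e+08.
k=2: B_{4}/(4)! × [f^{(3)}(31) − f^{(3)}(6)] = −1/720 × (57660.0 − 2160.00) = -77.0833.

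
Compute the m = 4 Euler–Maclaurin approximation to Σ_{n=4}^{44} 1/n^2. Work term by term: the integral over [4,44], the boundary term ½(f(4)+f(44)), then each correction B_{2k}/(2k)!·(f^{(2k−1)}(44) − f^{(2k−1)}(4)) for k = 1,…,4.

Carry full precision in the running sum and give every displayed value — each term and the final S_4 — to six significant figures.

S_4 ≈ 0.261352

The integral term ∫_4^44 1/x^2 dx = 0.227273.
½[f(4) + f(44)] = ½[0.0625000 + 0.000516529] = 0.0315083.
So far: 0.258781.
Correction k=1: B_{2}/2! · (f^{(1)}(44) − f^{(1)}(4)) = 1/12 · (-2.34786e-05 − (-0.0312500)) = 0.00260221.
After k=1: 0.261383.
Correction k=2: B_{4}/4! · (f^{(3)}(44) − f^{(3)}(4)) = −1/720 · (-1.45528e-07 − (-0.0234375)) = -3.25519e-05.
After k=2: 0.261351.
Correction k=3: B_{6}/6! · (f^{(5)}(44) − f^{(5)}(4)) = 1/30240 · (-2.25509e-09 − (-0.0439453)) = 1.45322e-06.
After k=3: 0.261352.
Correction k=4: B_{8}/8! · (f^{(7)}(44) − f^{(7)}(4)) = −1/1209600 · (-6.52299e-11 − (-0.153809)) = -1.27157e-07.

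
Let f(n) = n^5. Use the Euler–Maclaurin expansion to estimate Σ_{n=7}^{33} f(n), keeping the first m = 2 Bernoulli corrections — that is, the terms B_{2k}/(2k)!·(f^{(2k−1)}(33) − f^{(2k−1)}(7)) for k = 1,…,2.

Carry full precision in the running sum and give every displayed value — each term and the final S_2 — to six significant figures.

Integral: ∫_7^33 x^5 dx = 2.15225e+08.
Boundary: ½(f(7) + f(33)) = ½(16807.0 + 3.91354e+07) = 1.95761e+07.
So far: 2.34801e+08.
k=1: B_{2}/(2)! × [f^{(1)}(33) − f^{(1)}(7)] = 1/12 × (5.92960e+06 − 12005.0) = 493133.
Partial sum through k=1: 2.35294e+08.
k=2: B_{4}/(4)! × [f^{(3)}(33) − f^{(3)}(7)] = −1/720 × (65340.0 − 2940.00) = -86.6667.

S_2 ≈ 2.35294e+08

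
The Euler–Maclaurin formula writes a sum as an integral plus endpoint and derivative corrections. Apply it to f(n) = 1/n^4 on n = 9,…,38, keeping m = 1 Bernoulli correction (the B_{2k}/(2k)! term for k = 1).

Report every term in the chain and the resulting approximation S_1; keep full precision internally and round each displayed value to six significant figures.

The integral term ∫_9^38 1/x^4 dx = 0.000451173.
½[f(9) + f(38)] = ½[0.000152416 + 4.79585e-07] = 7.64477e-05.
Running total after boundary: 0.000527620.
Order-1 term: 1/12 · (-5.04826e-08 − (-6.77404e-05)) = 5.64082e-06.

S_1 ≈ 0.000533261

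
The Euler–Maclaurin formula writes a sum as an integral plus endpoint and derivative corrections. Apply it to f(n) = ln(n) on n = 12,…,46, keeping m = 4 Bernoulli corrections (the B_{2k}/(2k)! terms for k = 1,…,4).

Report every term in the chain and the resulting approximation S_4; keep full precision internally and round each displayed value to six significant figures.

∫_12^46 ln(x) dx evaluates to 112.299.
Endpoint term: (f(12) + f(46))/2 = (2.48491 + 3.82864)/2 = 3.15677.
Running total after boundary: 115.455.
Order-1 term: 1/12 · (0.0217391 − 0.0833333) = -0.00513285.
Partial sum through k=1: 115.450.
Order-2 term: −1/720 · (2.05474e-05 − 0.00115741) = 1.57897e-06.
Partial sum through k=2: 115.450.
Order-3 term: 1/30240 · (1.16526e-07 − 9.64506e-05) = -3.18565e-09.
Partial sum through k=3: 115.450.
Order-4 term: −1/1209600 · (1.65207e-09 − 2.00939e-05) = 1.66106e-11.

S_4 ≈ 115.450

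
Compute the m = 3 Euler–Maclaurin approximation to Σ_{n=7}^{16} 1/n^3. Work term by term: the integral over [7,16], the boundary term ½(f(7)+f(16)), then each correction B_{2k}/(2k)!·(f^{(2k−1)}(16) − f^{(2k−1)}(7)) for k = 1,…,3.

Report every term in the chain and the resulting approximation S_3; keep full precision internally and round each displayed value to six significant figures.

S_3 ≈ 0.00993037

∫_7^16 1/x^3 dx evaluates to 0.00825096.
Boundary: ½(f(7) + f(16)) = ½(0.00291545 + 0.000244141) = 0.00157980.
So far: 0.00983075.
Order-1 term: 1/12 · (-4.57764e-05 − (-0.00124948)) = 0.000100309.
After k=1: 0.00993106.
Order-2 term: −1/720 · (-3.57628e-06 − (-0.000509992)) = -7.03355e-07.
After k=2: 0.00993036.
Order-3 term: 1/30240 · (-5.86733e-07 − (-0.000437136)) = 1.44361e-08.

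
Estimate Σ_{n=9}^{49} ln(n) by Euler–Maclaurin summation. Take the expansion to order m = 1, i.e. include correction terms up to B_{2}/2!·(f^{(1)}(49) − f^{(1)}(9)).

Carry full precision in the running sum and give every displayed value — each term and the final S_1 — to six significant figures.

∫_9^49 ln(x) dx evaluates to 130.924.
Boundary: ½(f(9) + f(49)) = ½(2.19722 + 3.89182) = 3.04452.
Integral + boundary = 133.969.
Order-1 term: 1/12 · (0.0204082 − 0.111111) = -0.00755858.

S_1 ≈ 133.961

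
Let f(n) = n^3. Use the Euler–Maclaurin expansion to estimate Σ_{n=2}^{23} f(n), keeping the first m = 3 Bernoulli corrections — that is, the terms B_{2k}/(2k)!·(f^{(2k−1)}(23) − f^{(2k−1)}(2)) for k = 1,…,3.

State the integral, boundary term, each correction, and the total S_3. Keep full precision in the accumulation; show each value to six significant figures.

The integral term ∫_2^23 x^3 dx = 69956.2.
Endpoint term: (f(2) + f(23))/2 = (8.00000 + 12167.0)/2 = 6087.50.
Integral + boundary = 76043.8.
k=1: B_{2}/(2)! × [f^{(1)}(23) − f^{(1)}(2)] = 1/12 × (1587.00 − 12.0000) = 131.250.
After k=1: 76175.0.
k=2: B_{4}/(4)! × [f^{(3)}(23) − f^{(3)}(2)] = −1/720 × (6.00000 − 6.00000) = 0.00000.
After k=2: 76175.0.
k=3: B_{6}/(6)! × [f^{(5)}(23) − f^{(5)}(2)] = 1/30240 × (0.00000 − 0.00000) = 0.00000.

S_3 ≈ 76175.0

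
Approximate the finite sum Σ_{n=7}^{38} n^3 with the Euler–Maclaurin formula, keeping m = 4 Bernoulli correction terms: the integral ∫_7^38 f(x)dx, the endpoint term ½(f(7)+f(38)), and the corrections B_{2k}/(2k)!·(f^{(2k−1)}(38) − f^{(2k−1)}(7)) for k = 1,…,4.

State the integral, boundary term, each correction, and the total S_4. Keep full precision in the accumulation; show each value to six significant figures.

Integral: ∫_7^38 x^3 dx = 520684.
Endpoint term: (f(7) + f(38))/2 = (343.000 + 54872.0)/2 = 27607.5.
Running total after boundary: 548291.
Correction k=1: B_{2}/2! · (f^{(1)}(38) − f^{(1)}(7)) = 1/12 · (4332.00 − 147.000) = 348.750.
Partial sum through k=1: 548640.
Correction k=2: B_{4}/4! · (f^{(3)}(38) − f^{(3)}(7)) = −1/720 · (6.00000 − 6.00000) = 0.00000.
Partial sum through k=2: 548640.
Correction k=3: B_{6}/6! · (f^{(5)}(38) − f^{(5)}(7)) = 1/30240 · (0.00000 − 0.00000) = 0.00000.
Partial sum through k=3: 548640.
Correction k=4: B_{8}/8! · (f^{(7)}(38) − f^{(7)}(7)) = −1/1209600 · (0.00000 − 0.00000) = 0.00000.

S_4 ≈ 548640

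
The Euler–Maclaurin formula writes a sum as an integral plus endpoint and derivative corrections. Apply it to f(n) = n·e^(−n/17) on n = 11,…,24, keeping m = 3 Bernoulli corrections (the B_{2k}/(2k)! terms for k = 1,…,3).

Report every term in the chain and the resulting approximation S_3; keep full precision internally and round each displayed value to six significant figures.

S_3 ≈ 85.1384

Integral: ∫_11^24 x·e^(−x/17) dx = 79.3579.
Boundary: ½(f(11) + f(24)) = ½(5.75942 + 5.84911) = 5.80426.
Running total after boundary: 85.1622.
Order-1 term: 1/12 · (-0.100352 − 0.184794) = -0.0237622.
Partial sum through k=1: 85.1384.
Order-2 term: −1/720 · (0.00133935 − 0.00426284) = 4.06040e-06.
Partial sum through k=2: 85.1384.
Order-3 term: 1/30240 · (1.04704e-05 − 2.72881e-05) = -5.56140e-10.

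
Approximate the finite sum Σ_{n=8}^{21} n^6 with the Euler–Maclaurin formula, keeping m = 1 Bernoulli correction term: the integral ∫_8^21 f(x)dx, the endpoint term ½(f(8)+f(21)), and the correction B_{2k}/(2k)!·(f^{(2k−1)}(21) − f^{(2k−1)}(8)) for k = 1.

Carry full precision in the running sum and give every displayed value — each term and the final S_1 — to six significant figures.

S_1 ≈ 3.02039e+08

Integral: ∫_8^21 x^6 dx = 2.56999e+08.
Boundary: ½(f(8) + f(21)) = ½(262144 + 8.57661e+07) = 4.30141e+07.
So far: 3.00013e+08.
k=1: B_{2}/(2)! × [f^{(1)}(21) − f^{(1)}(8)] = 1/12 × (2.45046e+07 − 196608) = 2.02567e+06.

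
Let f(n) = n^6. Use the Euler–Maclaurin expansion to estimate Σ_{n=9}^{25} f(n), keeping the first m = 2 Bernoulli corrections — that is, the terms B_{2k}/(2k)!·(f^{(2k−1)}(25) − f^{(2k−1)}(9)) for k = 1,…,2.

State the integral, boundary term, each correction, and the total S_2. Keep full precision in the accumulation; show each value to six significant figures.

S_2 ≈ 9.98434e+08

The integral term ∫_9^25 x^6 dx = 8.71248e+08.
Boundary: ½(f(9) + f(25)) = ½(531441 + 2.44141e+08) = 1.22336e+08.
Running total after boundary: 9.93584e+08.
Correction k=1: B_{2}/2! · (f^{(1)}(25) − f^{(1)}(9)) = 1/12 · (5.85938e+07 − 354294) = 4.85329e+06.
After k=1: 9.98437e+08.
Correction k=2: B_{4}/4! · (f^{(3)}(25) − f^{(3)}(9)) = −1/720 · (1.87500e+06 − 87480.0) = -2482.67.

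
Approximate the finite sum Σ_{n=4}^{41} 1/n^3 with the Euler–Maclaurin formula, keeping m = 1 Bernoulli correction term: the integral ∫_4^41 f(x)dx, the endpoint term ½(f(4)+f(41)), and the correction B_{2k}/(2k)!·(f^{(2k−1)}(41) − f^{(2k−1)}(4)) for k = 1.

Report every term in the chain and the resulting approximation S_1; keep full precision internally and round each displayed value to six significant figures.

S_1 ≈ 0.0397488

Integral: ∫_4^41 1/x^3 dx = 0.0309526.
Endpoint term: (f(4) + f(41))/2 = (0.0156250 + 1.45094e-05)/2 = 0.00781975.
So far: 0.0387723.
Correction k=1: B_{2}/2! · (f^{(1)}(41) − f^{(1)}(4)) = 1/12 · (-1.06166e-06 − (-0.0117188)) = 0.000976474.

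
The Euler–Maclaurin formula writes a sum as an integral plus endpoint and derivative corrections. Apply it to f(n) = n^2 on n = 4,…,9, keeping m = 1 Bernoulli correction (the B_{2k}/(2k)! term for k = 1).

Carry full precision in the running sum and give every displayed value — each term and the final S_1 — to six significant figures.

S_1 ≈ 271.000

Integral: ∫_4^9 x^2 dx = 221.667.
Endpoint term: (f(4) + f(9))/2 = (16.0000 + 81.0000)/2 = 48.5000.
Running total after boundary: 270.167.
k=1: B_{2}/(2)! × [f^{(1)}(9) − f^{(1)}(4)] = 1/12 × (18.0000 − 8.00000) = 0.833333.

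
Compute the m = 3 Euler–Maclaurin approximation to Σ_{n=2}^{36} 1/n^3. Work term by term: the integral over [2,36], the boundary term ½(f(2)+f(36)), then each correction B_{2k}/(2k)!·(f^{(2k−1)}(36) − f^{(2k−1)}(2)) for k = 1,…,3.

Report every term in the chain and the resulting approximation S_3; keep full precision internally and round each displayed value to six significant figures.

S_3 ≈ 0.201773

The integral term ∫_2^36 1/x^3 dx = 0.124614.
Boundary: ½(f(2) + f(36)) = ½(0.125000 + 2.14335e-05) = 0.0625107.
Running total after boundary: 0.187125.
k=1: B_{2}/(2)! × [f^{(1)}(36) − f^{(1)}(2)] = 1/12 × (-1.78612e-06 − (-0.187500)) = 0.0156249.
Running total after k=1: 0.202750.
k=2: B_{4}/(4)! × [f^{(3)}(36) − f^{(3)}(2)] = −1/720 × (-2.75636e-08 − (-0.937500)) = -0.00130208.
Running total after k=2: 0.201448.
k=3: B_{6}/(6)! × [f^{(5)}(36) − f^{(5)}(2)] = 1/30240 × (-8.93265e-10 − (-9.84375)) = 0.000325521.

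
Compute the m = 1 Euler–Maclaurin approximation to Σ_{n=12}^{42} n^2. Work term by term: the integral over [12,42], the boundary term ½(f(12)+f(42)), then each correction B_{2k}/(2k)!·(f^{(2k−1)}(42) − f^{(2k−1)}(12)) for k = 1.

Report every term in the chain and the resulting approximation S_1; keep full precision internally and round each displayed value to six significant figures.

S_1 ≈ 25079.0

Integral: ∫_12^42 x^2 dx = 24120.0.
½[f(12) + f(42)] = ½[144.000 + 1764.00] = 954.000.
Integral + boundary = 25074.0.
Correction k=1: B_{2}/2! · (f^{(1)}(42) − f^{(1)}(12)) = 1/12 · (84.0000 − 24.0000) = 5.00000.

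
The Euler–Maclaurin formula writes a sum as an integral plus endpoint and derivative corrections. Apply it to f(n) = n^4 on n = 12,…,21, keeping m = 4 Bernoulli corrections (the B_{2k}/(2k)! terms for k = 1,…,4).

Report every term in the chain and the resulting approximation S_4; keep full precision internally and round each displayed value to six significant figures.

S_4 ≈ 877173

Integral: ∫_12^21 x^4 dx = 767054.
Endpoint term: (f(12) + f(21))/2 = (20736.0 + 194481)/2 = 107608.
Integral + boundary = 874662.
Order-1 term: 1/12 · (37044.0 − 6912.00) = 2511.00.
After k=1: 877173.
Order-2 term: −1/720 · (504.000 − 288.000) = -0.300000.
After k=2: 877173.
Order-3 term: 1/30240 · (0.00000 − 0.00000) = 0.00000.
After k=3: 877173.
Order-4 term: −1/1209600 · (0.00000 − 0.00000) = 0.00000.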